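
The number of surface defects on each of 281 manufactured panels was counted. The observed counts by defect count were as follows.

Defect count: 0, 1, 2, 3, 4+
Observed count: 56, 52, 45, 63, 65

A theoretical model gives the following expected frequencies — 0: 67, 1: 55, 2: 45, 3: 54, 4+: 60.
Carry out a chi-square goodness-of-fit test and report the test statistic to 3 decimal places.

3.886

χ² = (56−67)²/67 + (52−55)²/55 + (45−45)²/45 + (63−54)²/54 + (65−60)²/60
   = 1.8060 + 0.1636 + 0.0000 + 1.5000 + 0.4167
Sum = 3.886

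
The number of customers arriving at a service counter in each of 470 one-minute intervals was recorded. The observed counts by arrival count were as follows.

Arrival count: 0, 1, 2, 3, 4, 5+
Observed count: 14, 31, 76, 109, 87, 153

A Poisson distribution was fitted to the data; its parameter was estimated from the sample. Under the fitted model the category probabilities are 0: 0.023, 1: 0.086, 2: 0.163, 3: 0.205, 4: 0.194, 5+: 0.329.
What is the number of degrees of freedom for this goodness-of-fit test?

4

There are k = 6 categories and 1 parameter estimated from the data, so df = 6 − 1 − 1 = 4.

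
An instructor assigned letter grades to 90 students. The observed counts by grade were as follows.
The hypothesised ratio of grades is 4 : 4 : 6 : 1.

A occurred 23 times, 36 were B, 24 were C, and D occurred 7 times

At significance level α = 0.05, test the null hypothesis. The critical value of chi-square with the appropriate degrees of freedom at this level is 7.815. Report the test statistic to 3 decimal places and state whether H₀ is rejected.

Ratio total = 15. Expected counts: 90×4/15 = 24, 90×4/15 = 24, 90×6/15 = 36, 90×1/15 = 6.
χ² = (23−24)²/24 + (36−24)²/24 + (24−36)²/36 + (7−6)²/6
   = 0.0417 + 6.0000 + 4.0000 + 0.1667
Sum = 10.208
df = 3. Since 10.208 > 7.815, we reject H₀.

10.208; reject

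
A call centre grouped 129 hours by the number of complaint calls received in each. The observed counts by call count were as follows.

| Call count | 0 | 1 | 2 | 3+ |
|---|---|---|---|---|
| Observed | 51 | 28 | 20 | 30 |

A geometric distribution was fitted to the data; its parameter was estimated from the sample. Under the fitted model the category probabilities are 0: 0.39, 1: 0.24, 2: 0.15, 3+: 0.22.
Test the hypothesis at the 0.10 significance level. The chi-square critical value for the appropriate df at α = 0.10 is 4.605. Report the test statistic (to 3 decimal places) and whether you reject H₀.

Expected counts E_i = n·p_i: 129×0.39 = 50.31, 129×0.24 = 30.96, 129×0.15 = 19.35, 129×0.22 = 28.38.
cat         O        E   (O−E)²/E
0          51    50.31     0.0095
1          28    30.96     0.2830
2          20    19.35     0.0218
3+         30    28.38     0.0925
Sum = 0.407
df = 2. Since 0.407 < 4.605, we do not reject H₀.

0.407; do not reject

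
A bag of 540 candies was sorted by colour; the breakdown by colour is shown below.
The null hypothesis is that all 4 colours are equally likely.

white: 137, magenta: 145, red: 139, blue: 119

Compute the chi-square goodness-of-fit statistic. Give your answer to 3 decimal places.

2.785

Under H₀ each category has probability 1/4, so each expected count is 540/4 = 135.
white: (137 − 135)²/135 = 4/135 = 0.0296
magenta: (145 − 135)²/135 = 100/135 = 0.7407
red: (139 − 135)²/135 = 16/135 = 0.1185
blue: (119 − 135)²/135 = 256/135 = 1.8963
Sum = 2.785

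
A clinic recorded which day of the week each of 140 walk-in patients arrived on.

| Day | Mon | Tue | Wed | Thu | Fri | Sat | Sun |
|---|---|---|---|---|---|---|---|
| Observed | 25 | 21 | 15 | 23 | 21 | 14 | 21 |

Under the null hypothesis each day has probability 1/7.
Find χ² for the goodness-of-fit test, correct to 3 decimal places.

Expected count for each of the 7 categories: 140/7 = 20.
cat         O        E   (O−E)²/E
Mon        25       20     1.2500
Tue        21       20     0.0500
Wed        15       20     1.2500
Thu        23       20     0.4500
Fri        21       20     0.0500
Sat        14       20     1.8000
Sun        21       20     0.0500
Sum = 4.900

4.900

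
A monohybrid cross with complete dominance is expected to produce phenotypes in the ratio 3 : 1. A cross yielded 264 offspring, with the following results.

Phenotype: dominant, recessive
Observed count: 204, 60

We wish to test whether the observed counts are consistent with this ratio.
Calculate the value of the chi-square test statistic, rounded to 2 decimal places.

0.73

Ratio total = 4. Expected counts: 264×3/4 = 198, 264×1/4 = 66.
cat            O        E   (O−E)²/E
dominant     204      198      0.182
recessive     60       66      0.545
Sum = 0.73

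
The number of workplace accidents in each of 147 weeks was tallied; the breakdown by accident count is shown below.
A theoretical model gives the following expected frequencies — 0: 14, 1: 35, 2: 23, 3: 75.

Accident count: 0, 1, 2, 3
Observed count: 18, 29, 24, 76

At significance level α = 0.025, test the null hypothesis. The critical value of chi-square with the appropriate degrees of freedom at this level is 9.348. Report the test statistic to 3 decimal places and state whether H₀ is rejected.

χ² = (18−14)²/14 + (29−35)²/35 + (24−23)²/23 + (76−75)²/75
   = 1.1429 + 1.0286 + 0.0435 + 0.0133
Sum = 2.228
df = 3. Since 2.228 < 9.348, we do not reject H₀.

2.228; do not reject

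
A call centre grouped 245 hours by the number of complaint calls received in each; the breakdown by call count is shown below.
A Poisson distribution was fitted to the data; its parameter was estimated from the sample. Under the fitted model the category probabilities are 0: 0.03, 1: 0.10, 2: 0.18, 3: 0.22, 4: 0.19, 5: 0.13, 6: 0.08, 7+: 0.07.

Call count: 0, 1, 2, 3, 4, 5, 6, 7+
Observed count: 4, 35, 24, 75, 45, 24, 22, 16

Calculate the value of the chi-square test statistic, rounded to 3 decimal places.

25.805

Expected counts E_i = n·p_i: 245×0.03 = 7.35, 245×0.10 = 24.5, 245×0.18 = 44.1, 245×0.22 = 53.9, 245×0.19 = 46.55, 245×0.13 = 31.85, 245×0.08 = 19.6, 245×0.07 = 17.15.
0: (4 − 7.35)²/7.35 = 11.2225/7.35 = 1.5269
1: (35 − 24.5)²/24.5 = 110.25/24.5 = 4.5000
2: (24 − 44.1)²/44.1 = 404.01/44.1 = 9.1612
3: (75 − 53.9)²/53.9 = 445.21/53.9 = 8.2599
4: (45 − 46.55)²/46.55 = 2.4025/46.55 = 0.0516
5: (24 − 31.85)²/31.85 = 61.6225/31.85 = 1.9348
6: (22 − 19.6)²/19.6 = 5.76/19.6 = 0.2939
7+: (16 − 17.15)²/17.15 = 1.3225/17.15 = 0.0771
Sum = 25.805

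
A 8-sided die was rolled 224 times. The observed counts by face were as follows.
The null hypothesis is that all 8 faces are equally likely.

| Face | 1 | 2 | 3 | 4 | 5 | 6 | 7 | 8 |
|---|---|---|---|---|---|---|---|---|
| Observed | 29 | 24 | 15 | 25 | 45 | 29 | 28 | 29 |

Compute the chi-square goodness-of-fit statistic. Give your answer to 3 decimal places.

17.357

Expected count for each of the 8 categories: 224/8 = 28.
χ² = (29−28)²/28 + (24−28)²/28 + (15−28)²/28 + (25−28)²/28 + (45−28)²/28 + (29−28)²/28 + (28−28)²/28 + (29−28)²/28
   = 0.0357 + 0.5714 + 6.0357 + 0.3214 + 10.3214 + 0.0357 + 0.0000 + 0.0357
Sum = 17.357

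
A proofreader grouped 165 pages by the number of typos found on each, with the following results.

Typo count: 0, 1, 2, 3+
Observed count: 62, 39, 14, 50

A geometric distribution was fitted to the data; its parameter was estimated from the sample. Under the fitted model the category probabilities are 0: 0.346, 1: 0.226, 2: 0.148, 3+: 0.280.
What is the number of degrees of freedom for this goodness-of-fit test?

2

There are k = 4 categories and 1 parameter estimated from the data, so df = 4 − 1 − 1 = 2.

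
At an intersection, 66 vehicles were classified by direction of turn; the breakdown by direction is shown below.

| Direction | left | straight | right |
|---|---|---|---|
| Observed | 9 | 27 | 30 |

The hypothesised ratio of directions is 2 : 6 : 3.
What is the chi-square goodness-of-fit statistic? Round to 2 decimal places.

11.00

Ratio total = 11. Expected counts: 66×2/11 = 12, 66×6/11 = 36, 66×3/11 = 18.
left: (9 − 12)²/12 = 9/12 = 0.750
straight: (27 − 36)²/36 = 81/36 = 2.250
right: (30 − 18)²/18 = 144/18 = 8.000
Sum = 11.00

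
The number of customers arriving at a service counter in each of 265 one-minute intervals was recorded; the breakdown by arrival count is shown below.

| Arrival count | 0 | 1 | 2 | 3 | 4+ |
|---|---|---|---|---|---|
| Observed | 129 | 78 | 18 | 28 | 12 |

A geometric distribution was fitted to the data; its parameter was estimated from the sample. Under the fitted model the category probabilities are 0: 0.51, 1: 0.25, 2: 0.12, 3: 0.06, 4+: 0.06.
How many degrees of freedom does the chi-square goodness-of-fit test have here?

There are k = 5 categories and 1 parameter estimated from the data, so df = 5 − 1 − 1 = 3.

3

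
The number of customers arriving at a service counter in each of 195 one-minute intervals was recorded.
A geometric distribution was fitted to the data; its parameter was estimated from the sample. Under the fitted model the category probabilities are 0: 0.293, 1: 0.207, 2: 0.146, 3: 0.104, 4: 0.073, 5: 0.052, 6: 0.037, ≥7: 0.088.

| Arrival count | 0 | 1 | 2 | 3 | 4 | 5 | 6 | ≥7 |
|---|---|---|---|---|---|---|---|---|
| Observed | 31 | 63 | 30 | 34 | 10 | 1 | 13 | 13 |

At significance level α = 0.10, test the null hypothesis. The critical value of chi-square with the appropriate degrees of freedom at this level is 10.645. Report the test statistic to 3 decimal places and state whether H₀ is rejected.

Expected counts E_i = n·p_i: 195×0.293 = 57.135, 195×0.207 = 40.365, 195×0.146 = 28.47, 195×0.104 = 20.28, 195×0.073 = 14.235, 195×0.052 = 10.14, 195×0.037 = 7.215, 195×0.088 = 17.16.
0: (31 − 57.135)²/57.135 = 683.038225/57.135 = 11.9548
1: (63 − 40.365)²/40.365 = 512.343225/40.365 = 12.6928
2: (30 − 28.47)²/28.47 = 2.3409/28.47 = 0.0822
3: (34 − 20.28)²/20.28 = 188.2384/20.28 = 9.2820
4: (10 − 14.235)²/14.235 = 17.935225/14.235 = 1.2599
5: (1 − 10.14)²/10.14 = 83.5396/10.14 = 8.2386
6: (13 − 7.215)²/7.215 = 33.466225/7.215 = 4.6384
≥7: (13 − 17.16)²/17.16 = 17.3056/17.16 = 1.0085
Sum = 49.157
df = 6. Since 49.157 > 10.645, we reject H₀.

49.157; reject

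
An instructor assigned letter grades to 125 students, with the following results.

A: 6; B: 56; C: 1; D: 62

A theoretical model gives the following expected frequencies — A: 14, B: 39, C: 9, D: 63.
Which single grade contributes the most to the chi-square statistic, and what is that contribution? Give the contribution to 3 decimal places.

χ² = (6−14)²/14 + (56−39)²/39 + (1−9)²/9 + (62−63)²/63
   = 4.5714 + 7.4103 + 7.1111 + 0.0159
The largest term is for B: 7.410.

B, 7.410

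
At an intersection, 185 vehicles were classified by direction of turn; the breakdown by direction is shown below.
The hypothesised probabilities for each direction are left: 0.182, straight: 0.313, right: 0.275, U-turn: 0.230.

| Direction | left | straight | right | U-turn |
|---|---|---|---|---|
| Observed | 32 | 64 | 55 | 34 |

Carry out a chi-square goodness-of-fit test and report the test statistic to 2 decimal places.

2.78

Expected counts E_i = n·p_i: 185×0.182 = 33.67, 185×0.313 = 57.905, 185×0.275 = 50.875, 185×0.230 = 42.55.
cat           O        E   (O−E)²/E
left         32    33.67      0.083
straight     64   57.905      0.642
right        55   50.875      0.334
U-turn       34    42.55      1.718
Sum = 2.78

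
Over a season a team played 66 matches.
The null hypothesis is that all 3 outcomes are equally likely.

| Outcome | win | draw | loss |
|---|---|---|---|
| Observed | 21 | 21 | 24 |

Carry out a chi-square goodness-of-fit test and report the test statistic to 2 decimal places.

Under H₀ each category has probability 1/3, so each expected count is 66/3 = 22.
win: (21 − 22)²/22 = 1/22 = 0.045
draw: (21 − 22)²/22 = 1/22 = 0.045
loss: (24 − 22)²/22 = 4/22 = 0.182
Sum = 0.27

0.27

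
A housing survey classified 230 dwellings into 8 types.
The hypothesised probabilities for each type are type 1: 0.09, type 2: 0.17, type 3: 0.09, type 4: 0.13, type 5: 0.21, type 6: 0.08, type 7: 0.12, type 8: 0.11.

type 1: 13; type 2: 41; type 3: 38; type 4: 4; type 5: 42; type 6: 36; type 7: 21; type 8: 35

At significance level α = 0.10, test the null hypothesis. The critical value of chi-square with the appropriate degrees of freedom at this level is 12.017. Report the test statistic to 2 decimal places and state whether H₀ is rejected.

Expected counts E_i = n·p_i: 230×0.09 = 20.7, 230×0.17 = 39.1, 230×0.09 = 20.7, 230×0.13 = 29.9, 230×0.21 = 48.3, 230×0.08 = 18.4, 230×0.12 = 27.6, 230×0.11 = 25.3.
cat         O        E   (O−E)²/E
type 1     13     20.7      2.864
type 2     41     39.1      0.092
type 3     38     20.7     14.458
type 4      4     29.9     22.435
type 5     42     48.3      0.822
type 6     36     18.4     16.835
type 7     21     27.6      1.578
type 8     35     25.3      3.719
Sum = 62.80
df = 7. Since 62.80 > 12.017, we reject H₀.

62.80; reject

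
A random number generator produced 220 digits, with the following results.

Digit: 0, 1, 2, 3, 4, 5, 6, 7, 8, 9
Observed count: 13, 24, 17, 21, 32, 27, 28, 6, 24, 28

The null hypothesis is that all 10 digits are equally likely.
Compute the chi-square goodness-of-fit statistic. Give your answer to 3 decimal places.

Under H₀ each category has probability 1/10, so each expected count is 220/10 = 22.
0: (13 − 22)²/22 = 81/22 = 3.6818
1: (24 − 22)²/22 = 4/22 = 0.1818
2: (17 − 22)²/22 = 25/22 = 1.1364
3: (21 − 22)²/22 = 1/22 = 0.0455
4: (32 − 22)²/22 = 100/22 = 4.5455
5: (27 − 22)²/22 = 25/22 = 1.1364
6: (28 − 22)²/22 = 36/22 = 1.6364
7: (6 − 22)²/22 = 256/22 = 11.6364
8: (24 − 22)²/22 = 4/22 = 0.1818
9: (28 − 22)²/22 = 36/22 = 1.6364
Sum = 25.818

25.818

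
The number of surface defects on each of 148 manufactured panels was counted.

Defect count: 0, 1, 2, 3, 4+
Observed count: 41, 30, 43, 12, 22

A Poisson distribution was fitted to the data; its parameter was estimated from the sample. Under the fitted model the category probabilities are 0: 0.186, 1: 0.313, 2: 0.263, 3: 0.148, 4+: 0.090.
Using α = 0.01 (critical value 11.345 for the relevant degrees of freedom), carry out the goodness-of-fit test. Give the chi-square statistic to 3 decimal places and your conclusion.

22.907; reject

Expected counts E_i = n·p_i: 148×0.186 = 27.528, 148×0.313 = 46.324, 148×0.263 = 38.924, 148×0.148 = 21.904, 148×0.090 = 13.32.
χ² = (41−27.528)²/27.528 + (30−46.324)²/46.324 + (43−38.924)²/38.924 + (12−21.904)²/21.904 + (22−13.32)²/13.32
   = 6.5931 + 5.7524 + 0.4268 + 4.4781 + 5.6563
Sum = 22.907
df = 3. Since 22.907 > 11.345, we reject H₀.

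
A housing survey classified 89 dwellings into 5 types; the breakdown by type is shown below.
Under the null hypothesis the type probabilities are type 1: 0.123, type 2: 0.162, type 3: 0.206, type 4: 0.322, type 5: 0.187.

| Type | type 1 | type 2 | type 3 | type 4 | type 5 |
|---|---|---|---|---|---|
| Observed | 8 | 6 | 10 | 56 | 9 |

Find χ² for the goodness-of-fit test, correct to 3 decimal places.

Expected counts E_i = n·p_i: 89×0.123 = 10.947, 89×0.162 = 14.418, 89×0.206 = 18.334, 89×0.322 = 28.658, 89×0.187 = 16.643.
χ² = (8−10.947)²/10.947 + (6−14.418)²/14.418 + (10−18.334)²/18.334 + (56−28.658)²/28.658 + (9−16.643)²/16.643
   = 0.7934 + 4.9149 + 3.7883 + 26.0864 + 3.5099
Sum = 39.093

39.093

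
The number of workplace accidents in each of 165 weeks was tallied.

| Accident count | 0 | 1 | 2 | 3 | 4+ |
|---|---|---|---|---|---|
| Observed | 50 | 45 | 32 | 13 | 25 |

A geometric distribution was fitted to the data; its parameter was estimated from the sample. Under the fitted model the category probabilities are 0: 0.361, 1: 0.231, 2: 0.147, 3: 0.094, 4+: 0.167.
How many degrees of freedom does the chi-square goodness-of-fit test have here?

3

There are k = 5 categories and 1 parameter estimated from the data, so df = 5 − 1 − 1 = 3.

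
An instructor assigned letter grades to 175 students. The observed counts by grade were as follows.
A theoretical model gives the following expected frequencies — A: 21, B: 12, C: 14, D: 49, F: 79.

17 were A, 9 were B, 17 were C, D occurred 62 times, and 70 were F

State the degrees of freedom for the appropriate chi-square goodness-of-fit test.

There are k = 5 categories and no parameters were estimated from the data, so df = 5 − 1 = 4.

4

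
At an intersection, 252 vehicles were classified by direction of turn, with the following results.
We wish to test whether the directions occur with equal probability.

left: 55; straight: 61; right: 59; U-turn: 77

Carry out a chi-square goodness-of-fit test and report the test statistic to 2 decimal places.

4.44

Under H₀ each category has probability 1/4, so each expected count is 252/4 = 63.
cat           O        E   (O−E)²/E
left         55       63      1.016
straight     61       63      0.063
right        59       63      0.254
U-turn       77       63      3.111
Sum = 4.44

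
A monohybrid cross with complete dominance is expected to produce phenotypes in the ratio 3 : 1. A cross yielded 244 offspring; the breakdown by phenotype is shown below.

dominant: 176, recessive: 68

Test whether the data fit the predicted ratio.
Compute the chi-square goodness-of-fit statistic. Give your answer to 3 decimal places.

Ratio total = 4. Expected counts: 244×3/4 = 183, 244×1/4 = 61.
cat            O        E   (O−E)²/E
dominant     176      183     0.2678
recessive     68       61     0.8033
Sum = 1.071

1.071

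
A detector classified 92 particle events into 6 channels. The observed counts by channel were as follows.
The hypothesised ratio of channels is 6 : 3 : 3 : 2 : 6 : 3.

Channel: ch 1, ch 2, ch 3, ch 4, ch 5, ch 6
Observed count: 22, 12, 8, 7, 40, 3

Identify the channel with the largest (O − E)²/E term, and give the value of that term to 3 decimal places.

Ratio total = 23. Expected counts: 92×6/23 = 24, 92×3/23 = 12, 92×3/23 = 12, 92×2/23 = 8, 92×6/23 = 24, 92×3/23 = 12.
χ² = (22−24)²/24 + (12−12)²/12 + (8−12)²/12 + (7−8)²/8 + (40−24)²/24 + (3−12)²/12
   = 0.1667 + 0.0000 + 1.3333 + 0.1250 + 10.6667 + 6.7500
The largest term is for ch 5: 10.667.

ch 5, 10.667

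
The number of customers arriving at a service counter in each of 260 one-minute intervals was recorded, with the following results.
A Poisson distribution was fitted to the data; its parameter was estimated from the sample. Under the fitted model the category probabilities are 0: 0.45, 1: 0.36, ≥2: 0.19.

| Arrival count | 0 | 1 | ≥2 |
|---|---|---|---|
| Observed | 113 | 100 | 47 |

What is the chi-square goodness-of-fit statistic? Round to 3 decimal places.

Expected counts E_i = n·p_i: 260×0.45 = 117, 260×0.36 = 93.6, 260×0.19 = 49.4.
0: (113 − 117)²/117 = 16/117 = 0.1368
1: (100 − 93.6)²/93.6 = 40.96/93.6 = 0.4376
≥2: (47 − 49.4)²/49.4 = 5.76/49.4 = 0.1166
Sum = 0.691

0.691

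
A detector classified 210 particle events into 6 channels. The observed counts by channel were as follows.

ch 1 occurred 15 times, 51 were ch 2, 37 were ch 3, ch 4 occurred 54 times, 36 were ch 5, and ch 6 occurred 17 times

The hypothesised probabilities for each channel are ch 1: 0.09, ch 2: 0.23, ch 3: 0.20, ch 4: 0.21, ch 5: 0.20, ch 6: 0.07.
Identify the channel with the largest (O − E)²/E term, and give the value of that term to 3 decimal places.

ch 4, 2.222

Expected counts E_i = n·p_i: 210×0.09 = 18.9, 210×0.23 = 48.3, 210×0.20 = 42, 210×0.21 = 44.1, 210×0.20 = 42, 210×0.07 = 14.7.
ch 1: (15 − 18.9)²/18.9 = 15.21/18.9 = 0.8048
ch 2: (51 − 48.3)²/48.3 = 7.29/48.3 = 0.1509
ch 3: (37 − 42)²/42 = 25/42 = 0.5952
ch 4: (54 − 44.1)²/44.1 = 98.01/44.1 = 2.2224
ch 5: (36 − 42)²/42 = 36/42 = 0.8571
ch 6: (17 − 14.7)²/14.7 = 5.29/14.7 = 0.3599
The largest term is for ch 4: 2.222.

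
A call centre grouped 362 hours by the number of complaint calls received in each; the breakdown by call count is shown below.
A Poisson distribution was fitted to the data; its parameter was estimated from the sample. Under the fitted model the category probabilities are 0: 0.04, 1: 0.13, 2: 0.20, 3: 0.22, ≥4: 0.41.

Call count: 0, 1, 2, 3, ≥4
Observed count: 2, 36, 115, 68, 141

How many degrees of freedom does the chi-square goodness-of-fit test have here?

3

There are k = 5 categories and 1 parameter estimated from the data, so df = 5 − 1 − 1 = 3.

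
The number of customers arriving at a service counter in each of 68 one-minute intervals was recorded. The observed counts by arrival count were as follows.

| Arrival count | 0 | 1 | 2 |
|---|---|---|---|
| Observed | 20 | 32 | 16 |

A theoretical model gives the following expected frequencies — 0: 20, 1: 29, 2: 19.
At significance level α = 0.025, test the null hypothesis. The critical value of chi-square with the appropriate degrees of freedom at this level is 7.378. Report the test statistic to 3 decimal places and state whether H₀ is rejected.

0.784; do not reject

0: (20 − 20)²/20 = 0/20 = 0.0000
1: (32 − 29)²/29 = 9/29 = 0.3103
2: (16 − 19)²/19 = 9/19 = 0.4737
Sum = 0.784
df = 2. Since 0.784 < 7.378, we do not reject H₀.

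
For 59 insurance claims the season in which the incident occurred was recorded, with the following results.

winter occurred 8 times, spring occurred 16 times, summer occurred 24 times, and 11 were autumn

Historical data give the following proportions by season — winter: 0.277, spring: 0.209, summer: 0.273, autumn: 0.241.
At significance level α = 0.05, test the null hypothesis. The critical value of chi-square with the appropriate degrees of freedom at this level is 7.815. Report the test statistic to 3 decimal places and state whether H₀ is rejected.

Expected counts E_i = n·p_i: 59×0.277 = 16.343, 59×0.209 = 12.331, 59×0.273 = 16.107, 59×0.241 = 14.219.
χ² = (8−16.343)²/16.343 + (16−12.331)²/12.331 + (24−16.107)²/16.107 + (11−14.219)²/14.219
   = 4.2590 + 1.0917 + 3.8678 + 0.7287
Sum = 9.947
df = 3. Since 9.947 > 7.815, we reject H₀.

9.947; reject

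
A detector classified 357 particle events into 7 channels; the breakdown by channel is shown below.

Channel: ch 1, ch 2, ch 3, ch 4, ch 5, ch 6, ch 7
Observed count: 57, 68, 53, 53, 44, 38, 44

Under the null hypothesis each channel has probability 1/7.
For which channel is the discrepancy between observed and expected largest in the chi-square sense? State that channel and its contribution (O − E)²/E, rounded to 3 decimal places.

Expected count for each of the 7 categories: 357/7 = 51.
ch 1: (57 − 51)²/51 = 36/51 = 0.7059
ch 2: (68 − 51)²/51 = 289/51 = 5.6667
ch 3: (53 − 51)²/51 = 4/51 = 0.0784
ch 4: (53 − 51)²/51 = 4/51 = 0.0784
ch 5: (44 − 51)²/51 = 49/51 = 0.9608
ch 6: (38 − 51)²/51 = 169/51 = 3.3137
ch 7: (44 − 51)²/51 = 49/51 = 0.9608
The largest term is for ch 2: 5.667.

ch 2, 5.667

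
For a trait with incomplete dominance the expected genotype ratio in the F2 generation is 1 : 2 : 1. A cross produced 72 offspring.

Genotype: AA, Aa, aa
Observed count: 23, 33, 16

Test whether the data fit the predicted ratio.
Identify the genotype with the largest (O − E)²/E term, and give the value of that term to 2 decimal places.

Ratio total = 4. Expected counts: 72×1/4 = 18, 72×2/4 = 36, 72×1/4 = 18.
AA: (23 − 18)²/18 = 25/18 = 1.389
Aa: (33 − 36)²/36 = 9/36 = 0.250
aa: (16 − 18)²/18 = 4/18 = 0.222
The largest term is for AA: 1.39.

AA, 1.39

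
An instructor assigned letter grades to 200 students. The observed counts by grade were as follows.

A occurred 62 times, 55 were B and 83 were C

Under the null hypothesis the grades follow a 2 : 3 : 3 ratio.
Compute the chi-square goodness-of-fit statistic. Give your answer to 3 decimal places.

Ratio total = 8. Expected counts: 200×2/8 = 50, 200×3/8 = 75, 200×3/8 = 75.
χ² = (62−50)²/50 + (55−75)²/75 + (83−75)²/75
   = 2.8800 + 5.3333 + 0.8533
Sum = 9.067

9.067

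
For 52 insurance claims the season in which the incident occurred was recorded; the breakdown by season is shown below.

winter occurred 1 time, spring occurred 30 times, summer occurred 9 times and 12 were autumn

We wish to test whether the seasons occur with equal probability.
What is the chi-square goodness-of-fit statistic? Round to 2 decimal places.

Under H₀ each category has probability 1/4, so each expected count is 52/4 = 13.
cat         O        E   (O−E)²/E
winter      1       13     11.077
spring     30       13     22.231
summer      9       13      1.231
autumn     12       13      0.077
Sum = 34.62

34.62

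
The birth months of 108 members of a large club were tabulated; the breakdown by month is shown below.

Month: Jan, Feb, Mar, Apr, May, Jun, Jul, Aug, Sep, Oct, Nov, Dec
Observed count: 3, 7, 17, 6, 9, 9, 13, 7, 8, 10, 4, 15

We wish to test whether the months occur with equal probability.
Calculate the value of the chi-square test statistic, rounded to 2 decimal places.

Under H₀ each category has probability 1/12, so each expected count is 108/12 = 9.
cat         O        E   (O−E)²/E
Jan         3        9      4.000
Feb         7        9      0.444
Mar        17        9      7.111
Apr         6        9      1.000
May         9        9      0.000
Jun         9        9      0.000
Jul        13        9      1.778
Aug         7        9      0.444
Sep         8        9      0.111
Oct        10        9      0.111
Nov         4        9      2.778
Dec        15        9      4.000
Sum = 21.78

21.78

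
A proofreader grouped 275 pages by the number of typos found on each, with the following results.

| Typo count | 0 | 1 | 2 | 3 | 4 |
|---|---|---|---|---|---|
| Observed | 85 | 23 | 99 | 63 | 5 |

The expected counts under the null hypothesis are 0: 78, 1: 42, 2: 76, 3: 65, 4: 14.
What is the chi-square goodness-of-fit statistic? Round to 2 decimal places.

22.03

cat         O        E   (O−E)²/E
0          85       78      0.628
1          23       42      8.595
2          99       76      6.961
3          63       65      0.062
4           5       14      5.786
Sum = 22.03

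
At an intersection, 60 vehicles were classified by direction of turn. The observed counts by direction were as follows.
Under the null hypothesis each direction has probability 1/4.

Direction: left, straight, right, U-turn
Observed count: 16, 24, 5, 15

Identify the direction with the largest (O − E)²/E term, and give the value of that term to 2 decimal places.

Expected count for each of the 4 categories: 60/4 = 15.
cat           O        E   (O−E)²/E
left         16       15      0.067
straight     24       15      5.400
right         5       15      6.667
U-turn       15       15      0.000
The largest term is for right: 6.67.

right, 6.67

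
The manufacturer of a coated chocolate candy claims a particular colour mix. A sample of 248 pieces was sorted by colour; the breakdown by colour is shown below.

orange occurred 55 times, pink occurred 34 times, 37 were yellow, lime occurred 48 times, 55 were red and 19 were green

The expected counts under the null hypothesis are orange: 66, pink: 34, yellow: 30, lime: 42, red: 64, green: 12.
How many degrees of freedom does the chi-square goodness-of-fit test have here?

5

There are k = 6 categories and no parameters were estimated from the data, so df = 6 − 1 = 5.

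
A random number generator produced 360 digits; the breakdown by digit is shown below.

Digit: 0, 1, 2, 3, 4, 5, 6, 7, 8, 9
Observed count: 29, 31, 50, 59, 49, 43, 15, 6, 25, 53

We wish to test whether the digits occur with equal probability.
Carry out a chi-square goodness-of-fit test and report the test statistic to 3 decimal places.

Expected count for each of the 10 categories: 360/10 = 36.
0: (29 − 36)²/36 = 49/36 = 1.3611
1: (31 − 36)²/36 = 25/36 = 0.6944
2: (50 − 36)²/36 = 196/36 = 5.4444
3: (59 − 36)²/36 = 529/36 = 14.6944
4: (49 − 36)²/36 = 169/36 = 4.6944
5: (43 − 36)²/36 = 49/36 = 1.3611
6: (15 − 36)²/36 = 441/36 = 12.2500
7: (6 − 36)²/36 = 900/36 = 25.0000
8: (25 − 36)²/36 = 121/36 = 3.3611
9: (53 − 36)²/36 = 289/36 = 8.0278
Sum = 76.889

76.889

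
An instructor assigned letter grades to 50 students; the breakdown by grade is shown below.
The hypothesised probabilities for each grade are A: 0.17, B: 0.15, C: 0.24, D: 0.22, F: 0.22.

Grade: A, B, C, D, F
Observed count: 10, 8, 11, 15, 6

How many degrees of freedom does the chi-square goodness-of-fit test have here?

There are k = 5 categories and no parameters were estimated from the data, so df = 5 − 1 = 4.

4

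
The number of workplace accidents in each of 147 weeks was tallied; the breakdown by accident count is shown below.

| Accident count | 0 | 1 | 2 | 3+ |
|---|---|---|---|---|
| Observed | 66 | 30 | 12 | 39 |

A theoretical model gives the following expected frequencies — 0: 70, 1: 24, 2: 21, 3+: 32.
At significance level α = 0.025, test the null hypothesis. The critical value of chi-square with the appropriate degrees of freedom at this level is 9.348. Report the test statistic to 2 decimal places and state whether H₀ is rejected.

χ² = (66−70)²/70 + (30−24)²/24 + (12−21)²/21 + (39−32)²/32
   = 0.229 + 1.500 + 3.857 + 1.531
Sum = 7.12
df = 3. Since 7.12 < 9.348, we do not reject H₀.

7.12; do not reject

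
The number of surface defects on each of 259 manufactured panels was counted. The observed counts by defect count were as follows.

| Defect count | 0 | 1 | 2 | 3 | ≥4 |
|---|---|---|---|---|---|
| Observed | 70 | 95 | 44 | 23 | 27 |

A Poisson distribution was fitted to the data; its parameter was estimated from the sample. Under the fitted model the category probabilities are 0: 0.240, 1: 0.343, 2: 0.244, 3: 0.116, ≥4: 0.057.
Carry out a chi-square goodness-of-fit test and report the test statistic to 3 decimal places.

Expected counts E_i = n·p_i: 259×0.240 = 62.16, 259×0.343 = 88.837, 259×0.244 = 63.196, 259×0.116 = 30.044, 259×0.057 = 14.763.
0: (70 − 62.16)²/62.16 = 61.4656/62.16 = 0.9888
1: (95 − 88.837)²/88.837 = 37.982569/88.837 = 0.4276
2: (44 − 63.196)²/63.196 = 368.486416/63.196 = 5.8309
3: (23 − 30.044)²/30.044 = 49.617936/30.044 = 1.6515
≥4: (27 − 14.763)²/14.763 = 149.744169/14.763 = 10.1432
Sum = 19.042

19.042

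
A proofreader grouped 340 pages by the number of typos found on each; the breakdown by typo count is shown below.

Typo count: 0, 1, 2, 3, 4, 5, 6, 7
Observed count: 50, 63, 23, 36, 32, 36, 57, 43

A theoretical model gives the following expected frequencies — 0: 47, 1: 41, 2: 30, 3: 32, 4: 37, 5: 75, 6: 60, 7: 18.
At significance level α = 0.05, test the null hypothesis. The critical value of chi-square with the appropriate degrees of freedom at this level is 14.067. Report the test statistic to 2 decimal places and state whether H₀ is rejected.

69.96; reject

cat         O        E   (O−E)²/E
0          50       47      0.191
1          63       41     11.805
2          23       30      1.633
3          36       32      0.500
4          32       37      0.676
5          36       75     20.280
6          57       60      0.150
7          43       18     34.722
Sum = 69.96
df = 7. Since 69.96 > 14.067, we reject H₀.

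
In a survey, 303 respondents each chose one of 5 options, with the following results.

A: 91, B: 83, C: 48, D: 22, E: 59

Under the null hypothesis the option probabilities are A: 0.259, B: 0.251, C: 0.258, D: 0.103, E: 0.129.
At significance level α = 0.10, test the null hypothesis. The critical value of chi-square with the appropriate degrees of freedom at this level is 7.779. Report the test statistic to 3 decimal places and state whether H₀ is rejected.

Expected counts E_i = n·p_i: 303×0.259 = 78.477, 303×0.251 = 76.053, 303×0.258 = 78.174, 303×0.103 = 31.209, 303×0.129 = 39.087.
cat         O        E   (O−E)²/E
A          91   78.477     1.9984
B          83   76.053     0.6346
C          48   78.174    11.6467
D          22   31.209     2.7173
E          59   39.087    10.1447
Sum = 27.142
df = 4. Since 27.142 > 7.779, we reject H₀.

27.142; reject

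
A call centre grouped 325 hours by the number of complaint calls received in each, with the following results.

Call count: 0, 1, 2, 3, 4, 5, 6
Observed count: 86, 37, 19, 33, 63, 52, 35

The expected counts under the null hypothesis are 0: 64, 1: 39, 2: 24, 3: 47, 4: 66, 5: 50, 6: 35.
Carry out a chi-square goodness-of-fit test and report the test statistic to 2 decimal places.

χ² = (86−64)²/64 + (37−39)²/39 + (19−24)²/24 + (33−47)²/47 + (63−66)²/66 + (52−50)²/50 + (35−35)²/35
   = 7.563 + 0.103 + 1.042 + 4.170 + 0.136 + 0.080 + 0.000
Sum = 13.09

13.09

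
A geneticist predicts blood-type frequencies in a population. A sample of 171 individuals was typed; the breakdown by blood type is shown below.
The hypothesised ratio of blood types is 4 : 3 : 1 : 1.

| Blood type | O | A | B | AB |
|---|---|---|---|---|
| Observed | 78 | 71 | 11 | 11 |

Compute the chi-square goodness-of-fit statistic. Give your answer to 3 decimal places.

10.228

Ratio total = 9. Expected counts: 171×4/9 = 76, 171×3/9 = 57, 171×1/9 = 19, 171×1/9 = 19.
χ² = (78−76)²/76 + (71−57)²/57 + (11−19)²/19 + (11−19)²/19
   = 0.0526 + 3.4386 + 3.3684 + 3.3684
Sum = 10.228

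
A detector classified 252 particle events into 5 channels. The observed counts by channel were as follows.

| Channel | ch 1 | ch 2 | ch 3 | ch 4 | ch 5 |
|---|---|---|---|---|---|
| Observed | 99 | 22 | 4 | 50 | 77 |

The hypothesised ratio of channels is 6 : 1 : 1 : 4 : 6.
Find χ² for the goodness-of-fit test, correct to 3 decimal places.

15.619

Ratio total = 18. Expected counts: 252×6/18 = 84, 252×1/18 = 14, 252×1/18 = 14, 252×4/18 = 56, 252×6/18 = 84.
χ² = (99−84)²/84 + (22−14)²/14 + (4−14)²/14 + (50−56)²/56 + (77−84)²/84
   = 2.6786 + 4.5714 + 7.1429 + 0.6429 + 0.5833
Sum = 15.619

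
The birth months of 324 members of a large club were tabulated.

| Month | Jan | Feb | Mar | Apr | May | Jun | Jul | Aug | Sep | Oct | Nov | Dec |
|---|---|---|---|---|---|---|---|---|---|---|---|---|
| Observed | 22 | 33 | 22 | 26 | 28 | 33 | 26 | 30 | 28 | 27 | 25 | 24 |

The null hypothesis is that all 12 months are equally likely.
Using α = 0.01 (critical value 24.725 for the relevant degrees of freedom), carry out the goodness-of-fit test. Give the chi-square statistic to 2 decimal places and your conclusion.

Expected count for each of the 12 categories: 324/12 = 27.
Jan: (22 − 27)²/27 = 25/27 = 0.926
Feb: (33 − 27)²/27 = 36/27 = 1.333
Mar: (22 − 27)²/27 = 25/27 = 0.926
Apr: (26 − 27)²/27 = 1/27 = 0.037
May: (28 − 27)²/27 = 1/27 = 0.037
Jun: (33 − 27)²/27 = 36/27 = 1.333
Jul: (26 − 27)²/27 = 1/27 = 0.037
Aug: (30 − 27)²/27 = 9/27 = 0.333
Sep: (28 − 27)²/27 = 1/27 = 0.037
Oct: (27 − 27)²/27 = 0/27 = 0.000
Nov: (25 − 27)²/27 = 4/27 = 0.148
Dec: (24 − 27)²/27 = 9/27 = 0.333
Sum = 5.48
df = 11. Since 5.48 < 24.725, we do not reject H₀.

5.48; do not reject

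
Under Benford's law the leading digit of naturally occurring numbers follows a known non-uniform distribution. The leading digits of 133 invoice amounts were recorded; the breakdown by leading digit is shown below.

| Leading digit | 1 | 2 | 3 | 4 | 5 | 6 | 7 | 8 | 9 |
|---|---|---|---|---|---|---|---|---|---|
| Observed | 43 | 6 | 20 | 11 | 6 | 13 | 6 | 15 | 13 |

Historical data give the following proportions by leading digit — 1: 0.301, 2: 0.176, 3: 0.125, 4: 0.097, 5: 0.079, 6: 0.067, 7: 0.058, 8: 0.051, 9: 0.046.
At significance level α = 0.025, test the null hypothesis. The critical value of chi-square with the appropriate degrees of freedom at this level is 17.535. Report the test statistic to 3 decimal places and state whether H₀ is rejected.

Expected counts E_i = n·p_i: 133×0.301 = 40.033, 133×0.176 = 23.408, 133×0.125 = 16.625, 133×0.097 = 12.901, 133×0.079 = 10.507, 133×0.067 = 8.911, 133×0.058 = 7.714, 133×0.051 = 6.783, 133×0.046 = 6.118.
χ² = (43−40.033)²/40.033 + (6−23.408)²/23.408 + (20−16.625)²/16.625 + (11−12.901)²/12.901 + (6−10.507)²/10.507 + (13−8.911)²/8.911 + (6−7.714)²/7.714 + (15−6.783)²/6.783 + (13−6.118)²/6.118
   = 0.2199 + 12.9459 + 0.6852 + 0.2801 + 1.9333 + 1.8763 + 0.3808 + 9.9542 + 7.7414
Sum = 36.017
df = 8. Since 36.017 > 17.535, we reject H₀.

36.017; reject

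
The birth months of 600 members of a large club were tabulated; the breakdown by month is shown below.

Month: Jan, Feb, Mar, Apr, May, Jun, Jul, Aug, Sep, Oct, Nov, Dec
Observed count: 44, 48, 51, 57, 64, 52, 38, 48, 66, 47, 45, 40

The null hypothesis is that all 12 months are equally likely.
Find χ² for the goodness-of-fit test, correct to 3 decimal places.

16.560

Expected count for each of the 12 categories: 600/12 = 50.
Jan: (44 − 50)²/50 = 36/50 = 0.7200
Feb: (48 − 50)²/50 = 4/50 = 0.0800
Mar: (51 − 50)²/50 = 1/50 = 0.0200
Apr: (57 − 50)²/50 = 49/50 = 0.9800
May: (64 − 50)²/50 = 196/50 = 3.9200
Jun: (52 − 50)²/50 = 4/50 = 0.0800
Jul: (38 − 50)²/50 = 144/50 = 2.8800
Aug: (48 − 50)²/50 = 4/50 = 0.0800
Sep: (66 − 50)²/50 = 256/50 = 5.1200
Oct: (47 − 50)²/50 = 9/50 = 0.1800
Nov: (45 − 50)²/50 = 25/50 = 0.5000
Dec: (40 − 50)²/50 = 100/50 = 2.0000
Sum = 16.560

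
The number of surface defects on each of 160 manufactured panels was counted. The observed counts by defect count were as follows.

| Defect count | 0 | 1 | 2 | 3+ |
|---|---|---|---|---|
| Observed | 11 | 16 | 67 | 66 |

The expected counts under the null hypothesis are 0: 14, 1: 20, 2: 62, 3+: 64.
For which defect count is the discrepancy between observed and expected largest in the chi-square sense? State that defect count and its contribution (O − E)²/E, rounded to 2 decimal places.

1, 0.80

cat         O        E   (O−E)²/E
0          11       14      0.643
1          16       20      0.800
2          67       62      0.403
3+         66       64      0.063
The largest term is for 1: 0.80.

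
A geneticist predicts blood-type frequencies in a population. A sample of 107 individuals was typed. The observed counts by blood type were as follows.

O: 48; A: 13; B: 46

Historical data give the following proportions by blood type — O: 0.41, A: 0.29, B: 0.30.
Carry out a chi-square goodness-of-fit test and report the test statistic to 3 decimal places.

16.884

Expected counts E_i = n·p_i: 107×0.41 = 43.87, 107×0.29 = 31.03, 107×0.30 = 32.1.
χ² = (48−43.87)²/43.87 + (13−31.03)²/31.03 + (46−32.1)²/32.1
   = 0.3888 + 10.4763 + 6.0190
Sum = 16.884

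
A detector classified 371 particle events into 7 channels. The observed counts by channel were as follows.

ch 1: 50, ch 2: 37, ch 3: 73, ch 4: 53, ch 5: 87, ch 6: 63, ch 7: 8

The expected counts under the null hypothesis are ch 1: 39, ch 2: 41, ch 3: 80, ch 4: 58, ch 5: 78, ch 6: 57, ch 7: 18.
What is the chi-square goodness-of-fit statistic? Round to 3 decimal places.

χ² = (50−39)²/39 + (37−41)²/41 + (73−80)²/80 + (53−58)²/58 + (87−78)²/78 + (63−57)²/57 + (8−18)²/18
   = 3.1026 + 0.3902 + 0.6125 + 0.4310 + 1.0385 + 0.6316 + 5.5556
Sum = 11.762

11.762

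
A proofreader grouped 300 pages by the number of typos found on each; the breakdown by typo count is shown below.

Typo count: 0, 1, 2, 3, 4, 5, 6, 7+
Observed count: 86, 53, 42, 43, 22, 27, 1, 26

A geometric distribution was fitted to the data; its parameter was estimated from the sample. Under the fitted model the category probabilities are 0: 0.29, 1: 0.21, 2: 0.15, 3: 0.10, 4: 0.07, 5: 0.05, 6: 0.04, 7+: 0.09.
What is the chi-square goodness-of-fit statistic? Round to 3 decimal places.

27.200

Expected counts E_i = n·p_i: 300×0.29 = 87, 300×0.21 = 63, 300×0.15 = 45, 300×0.10 = 30, 300×0.07 = 21, 300×0.05 = 15, 300×0.04 = 12, 300×0.09 = 27.
cat         O        E   (O−E)²/E
0          86       87     0.0115
1          53       63     1.5873
2          42       45     0.2000
3          43       30     5.6333
4          22       21     0.0476
5          27       15     9.6000
6           1       12    10.0833
7+         26       27     0.0370
Sum = 27.200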